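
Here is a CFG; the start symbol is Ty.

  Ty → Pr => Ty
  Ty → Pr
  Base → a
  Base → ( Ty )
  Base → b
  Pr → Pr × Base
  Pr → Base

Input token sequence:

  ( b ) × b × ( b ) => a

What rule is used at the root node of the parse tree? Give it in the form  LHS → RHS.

Ty → Pr => Ty

[Ty [Pr [Pr [Pr [Base ( [Ty [Pr [Base b]]] )]] × [Base b]] × [Base ( [Ty [Pr [Base b]]] )]] => [Ty [Pr [Base a]]]]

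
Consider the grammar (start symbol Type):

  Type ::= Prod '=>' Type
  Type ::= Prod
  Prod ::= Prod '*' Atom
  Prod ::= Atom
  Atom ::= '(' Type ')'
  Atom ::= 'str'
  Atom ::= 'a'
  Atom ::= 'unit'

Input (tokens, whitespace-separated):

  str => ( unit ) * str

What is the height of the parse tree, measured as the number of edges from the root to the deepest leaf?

8

[Type [Prod [Atom str]] => [Type [Prod [Prod [Atom ( [Type [Prod [Atom unit]]] )]] * [Atom str]]]]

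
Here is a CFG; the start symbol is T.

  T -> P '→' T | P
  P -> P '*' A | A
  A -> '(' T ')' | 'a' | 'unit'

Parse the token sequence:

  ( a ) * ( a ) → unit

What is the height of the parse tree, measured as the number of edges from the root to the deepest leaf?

7

[T [P [P [A ( [T [P [A a]]] )]] * [A ( [T [P [A a]]] )]] → [T [P [A unit]]]]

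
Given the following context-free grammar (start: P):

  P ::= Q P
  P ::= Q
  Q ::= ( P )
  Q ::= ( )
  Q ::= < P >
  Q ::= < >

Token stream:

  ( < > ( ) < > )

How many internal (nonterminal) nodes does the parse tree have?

8

[P [Q ( [P [Q < >] [P [Q ( )] [P [Q < >]]]] )]]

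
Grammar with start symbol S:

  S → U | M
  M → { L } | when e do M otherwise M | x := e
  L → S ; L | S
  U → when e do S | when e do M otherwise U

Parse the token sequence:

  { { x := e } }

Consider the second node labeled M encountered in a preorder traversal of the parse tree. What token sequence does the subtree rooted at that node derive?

{ x := e }

[S [M { [L [S [M { [L [S [M x := e]]] }]]] }]]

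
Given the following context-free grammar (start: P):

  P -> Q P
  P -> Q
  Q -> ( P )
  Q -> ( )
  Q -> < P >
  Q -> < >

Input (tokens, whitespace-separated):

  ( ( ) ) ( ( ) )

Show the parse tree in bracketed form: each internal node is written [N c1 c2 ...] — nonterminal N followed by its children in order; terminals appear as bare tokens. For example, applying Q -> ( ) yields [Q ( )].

P
Q P
( P ) P
( Q ) P
( ( ) ) P
( ( ) ) Q
( ( ) ) ( P )
( ( ) ) ( Q )
( ( ) ) ( ( ) )

[P [Q ( [P [Q ( )]] )] [P [Q ( [P [Q ( )]] )]]]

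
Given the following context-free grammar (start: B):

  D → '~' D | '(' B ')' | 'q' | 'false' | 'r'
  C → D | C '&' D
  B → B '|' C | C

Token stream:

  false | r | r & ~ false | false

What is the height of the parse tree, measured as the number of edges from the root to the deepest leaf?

[B [B [B [B [C [D false]]] | [C [D r]]] | [C [C [D r]] & [D ~ [D false]]]] | [C [D false]]]

6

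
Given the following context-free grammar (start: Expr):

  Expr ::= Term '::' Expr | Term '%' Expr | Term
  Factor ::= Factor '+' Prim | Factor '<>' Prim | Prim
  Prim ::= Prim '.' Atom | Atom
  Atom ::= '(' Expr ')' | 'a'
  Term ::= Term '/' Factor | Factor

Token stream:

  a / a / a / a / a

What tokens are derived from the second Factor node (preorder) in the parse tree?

[Expr [Term [Term [Term [Term [Term [Factor [Prim [Atom a]]]] / [Factor [Prim [Atom a]]]] / [Factor [Prim [Atom a]]]] / [Factor [Prim [Atom a]]]] / [Factor [Prim [Atom a]]]]]

a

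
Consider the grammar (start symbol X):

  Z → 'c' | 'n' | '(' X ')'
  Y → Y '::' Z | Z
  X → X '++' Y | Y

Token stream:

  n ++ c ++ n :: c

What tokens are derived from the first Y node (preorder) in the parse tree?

[X [X [X [Y [Z n]]] ++ [Y [Z c]]] ++ [Y [Y [Z n]] :: [Z c]]]

n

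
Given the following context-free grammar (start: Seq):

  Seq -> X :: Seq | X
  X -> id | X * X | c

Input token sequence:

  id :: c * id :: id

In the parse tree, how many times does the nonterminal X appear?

[Seq [X id] :: [Seq [X [X c] * [X id]] :: [Seq [X id]]]]

5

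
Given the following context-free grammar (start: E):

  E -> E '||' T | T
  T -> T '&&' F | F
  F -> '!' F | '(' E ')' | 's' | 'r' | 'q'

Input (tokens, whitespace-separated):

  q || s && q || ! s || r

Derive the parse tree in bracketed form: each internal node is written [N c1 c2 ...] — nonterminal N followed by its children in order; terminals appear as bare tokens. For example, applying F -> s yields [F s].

E
E || T
E || T || T
E || T || T || T
T || T || T || T
F || T || T || T
q || T || T || T
q || T && F || T || T
q || F && F || T || T
q || s && F || T || T
q || s && q || T || T
q || s && q || F || T
q || s && q || ! F || T
q || s && q || ! s || T
q || s && q || ! s || F
q || s && q || ! s || r

[E [E [E [E [T [F q]]] || [T [T [F s]] && [F q]]] || [T [F ! [F s]]]] || [T [F r]]]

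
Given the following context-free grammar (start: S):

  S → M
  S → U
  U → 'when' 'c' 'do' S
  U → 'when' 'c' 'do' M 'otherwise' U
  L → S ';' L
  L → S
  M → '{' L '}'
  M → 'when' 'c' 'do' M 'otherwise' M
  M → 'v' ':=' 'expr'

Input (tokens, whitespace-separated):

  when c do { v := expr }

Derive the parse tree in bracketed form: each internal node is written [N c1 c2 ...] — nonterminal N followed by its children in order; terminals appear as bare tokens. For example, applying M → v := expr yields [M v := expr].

[S [U when c do [S [M { [L [S [M v := expr]]] }]]]]

S
U
when c do S
when c do M
when c do { L }
when c do { S }
when c do { M }
when c do { v := expr }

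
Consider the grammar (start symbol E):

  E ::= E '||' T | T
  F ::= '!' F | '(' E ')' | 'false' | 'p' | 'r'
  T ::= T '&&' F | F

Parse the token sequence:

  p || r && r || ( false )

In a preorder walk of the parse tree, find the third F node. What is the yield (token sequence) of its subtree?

[E [E [E [T [F p]]] || [T [T [F r]] && [F r]]] || [T [F ( [E [T [F false]]] )]]]

r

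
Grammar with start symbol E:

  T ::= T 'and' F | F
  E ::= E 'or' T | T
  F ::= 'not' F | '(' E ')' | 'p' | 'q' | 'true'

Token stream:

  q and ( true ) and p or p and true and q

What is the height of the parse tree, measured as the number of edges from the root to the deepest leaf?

8

[E [E [T [T [T [F q]] and [F ( [E [T [F true]]] )]] and [F p]]] or [T [T [T [F p]] and [F true]] and [F q]]]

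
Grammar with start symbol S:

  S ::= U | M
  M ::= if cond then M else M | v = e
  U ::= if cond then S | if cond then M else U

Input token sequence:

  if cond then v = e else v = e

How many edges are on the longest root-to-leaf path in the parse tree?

3

[S [M if cond then [M v = e] else [M v = e]]]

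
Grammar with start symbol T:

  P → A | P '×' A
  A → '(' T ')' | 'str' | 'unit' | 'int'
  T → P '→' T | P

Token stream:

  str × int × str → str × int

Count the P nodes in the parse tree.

[T [P [P [P [A str]] × [A int]] × [A str]] → [T [P [P [A str]] × [A int]]]]

5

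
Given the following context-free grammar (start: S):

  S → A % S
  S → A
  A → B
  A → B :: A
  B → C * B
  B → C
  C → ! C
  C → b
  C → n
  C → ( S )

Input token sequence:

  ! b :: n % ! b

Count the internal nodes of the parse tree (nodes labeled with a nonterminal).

13

[S [A [B [C ! [C b]]] :: [A [B [C n]]]] % [S [A [B [C ! [C b]]]]]]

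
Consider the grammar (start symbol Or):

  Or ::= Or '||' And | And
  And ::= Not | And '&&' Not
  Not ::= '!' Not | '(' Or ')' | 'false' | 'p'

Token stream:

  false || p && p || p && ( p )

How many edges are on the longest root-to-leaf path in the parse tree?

[Or [Or [Or [And [Not false]]] || [And [And [Not p]] && [Not p]]] || [And [And [Not p]] && [Not ( [Or [And [Not p]]] )]]]

6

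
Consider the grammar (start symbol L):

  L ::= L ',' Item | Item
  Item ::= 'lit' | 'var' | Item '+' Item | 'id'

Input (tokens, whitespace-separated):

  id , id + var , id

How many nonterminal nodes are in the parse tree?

8

[L [L [L [Item id]] , [Item [Item id] + [Item var]]] , [Item id]]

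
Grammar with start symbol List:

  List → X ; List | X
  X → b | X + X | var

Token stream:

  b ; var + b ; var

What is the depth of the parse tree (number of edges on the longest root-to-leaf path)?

4

[List [X b] ; [List [X [X var] + [X b]] ; [List [X var]]]]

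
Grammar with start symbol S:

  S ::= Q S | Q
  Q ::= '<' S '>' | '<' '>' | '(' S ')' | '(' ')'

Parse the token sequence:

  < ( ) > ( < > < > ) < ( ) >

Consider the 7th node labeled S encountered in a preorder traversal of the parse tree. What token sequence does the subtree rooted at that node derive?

( )

[S [Q < [S [Q ( )]] >] [S [Q ( [S [Q < >] [S [Q < >]]] )] [S [Q < [S [Q ( )]] >]]]]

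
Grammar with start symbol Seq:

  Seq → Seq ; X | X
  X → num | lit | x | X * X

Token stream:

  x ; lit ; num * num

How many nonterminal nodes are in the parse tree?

8

[Seq [Seq [Seq [X x]] ; [X lit]] ; [X [X num] * [X num]]]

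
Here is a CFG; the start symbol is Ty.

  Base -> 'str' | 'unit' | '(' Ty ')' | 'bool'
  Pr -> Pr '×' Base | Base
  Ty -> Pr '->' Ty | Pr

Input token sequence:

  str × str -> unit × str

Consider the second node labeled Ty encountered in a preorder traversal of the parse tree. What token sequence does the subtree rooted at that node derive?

[Ty [Pr [Pr [Base str]] × [Base str]] -> [Ty [Pr [Pr [Base unit]] × [Base str]]]]

unit × str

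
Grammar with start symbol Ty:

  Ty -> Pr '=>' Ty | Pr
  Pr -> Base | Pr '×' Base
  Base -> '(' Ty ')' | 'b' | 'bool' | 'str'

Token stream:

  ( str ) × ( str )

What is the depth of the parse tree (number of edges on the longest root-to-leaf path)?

[Ty [Pr [Pr [Base ( [Ty [Pr [Base str]]] )]] × [Base ( [Ty [Pr [Base str]]] )]]]

7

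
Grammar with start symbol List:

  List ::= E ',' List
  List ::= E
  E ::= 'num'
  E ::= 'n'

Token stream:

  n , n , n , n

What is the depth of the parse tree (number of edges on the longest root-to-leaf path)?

5

[List [E n] , [List [E n] , [List [E n] , [List [E n]]]]]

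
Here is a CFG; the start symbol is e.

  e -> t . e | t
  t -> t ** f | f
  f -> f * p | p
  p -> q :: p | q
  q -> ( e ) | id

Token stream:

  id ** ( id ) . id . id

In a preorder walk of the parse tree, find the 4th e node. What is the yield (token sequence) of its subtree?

[e [t [t [f [p [q id]]]] ** [f [p [q ( [e [t [f [p [q id]]]]] )]]]] . [e [t [f [p [q id]]]] . [e [t [f [p [q id]]]]]]]

id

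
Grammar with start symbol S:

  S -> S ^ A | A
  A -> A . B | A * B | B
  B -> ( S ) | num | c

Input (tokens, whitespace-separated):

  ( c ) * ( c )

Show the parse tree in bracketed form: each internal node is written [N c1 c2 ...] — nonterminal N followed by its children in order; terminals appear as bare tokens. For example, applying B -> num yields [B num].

S
A
A * B
B * B
( S ) * B
( A ) * B
( B ) * B
( c ) * B
( c ) * ( S )
( c ) * ( A )
( c ) * ( B )
( c ) * ( c )

[S [A [A [B ( [S [A [B c]]] )]] * [B ( [S [A [B c]]] )]]]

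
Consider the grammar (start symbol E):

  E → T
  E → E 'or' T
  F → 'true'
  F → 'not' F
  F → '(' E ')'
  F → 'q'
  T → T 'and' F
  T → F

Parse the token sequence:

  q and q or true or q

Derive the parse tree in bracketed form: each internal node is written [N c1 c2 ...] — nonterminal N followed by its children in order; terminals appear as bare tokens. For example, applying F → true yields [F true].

E
E or T
E or T or T
T or T or T
T and F or T or T
F and F or T or T
q and F or T or T
q and q or T or T
q and q or F or T
q and q or true or T
q and q or true or F
q and q or true or q

[E [E [E [T [T [F q]] and [F q]]] or [T [F true]]] or [T [F q]]]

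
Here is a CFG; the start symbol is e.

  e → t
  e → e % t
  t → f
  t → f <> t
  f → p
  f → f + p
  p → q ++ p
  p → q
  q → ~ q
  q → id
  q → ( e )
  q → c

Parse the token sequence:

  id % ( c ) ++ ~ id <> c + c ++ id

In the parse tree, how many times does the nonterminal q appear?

[e [e [t [f [p [q id]]]]] % [t [f [p [q ( [e [t [f [p [q c]]]]] )] ++ [p [q ~ [q id]]]]] <> [t [f [f [p [q c]]] + [p [q c] ++ [p [q id]]]]]]]

8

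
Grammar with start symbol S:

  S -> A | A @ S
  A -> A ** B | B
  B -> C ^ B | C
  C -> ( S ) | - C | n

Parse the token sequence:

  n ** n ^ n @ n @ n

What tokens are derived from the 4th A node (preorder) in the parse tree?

n

[S [A [A [B [C n]]] ** [B [C n] ^ [B [C n]]]] @ [S [A [B [C n]]] @ [S [A [B [C n]]]]]]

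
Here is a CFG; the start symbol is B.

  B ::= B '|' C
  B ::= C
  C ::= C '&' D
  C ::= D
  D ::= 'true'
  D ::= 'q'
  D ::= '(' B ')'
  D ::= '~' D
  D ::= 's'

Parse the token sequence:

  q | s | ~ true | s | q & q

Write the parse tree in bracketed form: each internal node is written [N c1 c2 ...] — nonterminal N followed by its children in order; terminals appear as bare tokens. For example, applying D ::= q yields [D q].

[B [B [B [B [B [C [D q]]] | [C [D s]]] | [C [D ~ [D true]]]] | [C [D s]]] | [C [C [D q]] & [D q]]]

B
B | C
B | C | C
B | C | C | C
B | C | C | C | C
C | C | C | C | C
D | C | C | C | C
q | C | C | C | C
q | D | C | C | C
q | s | C | C | C
q | s | D | C | C
q | s | ~ D | C | C
q | s | ~ true | C | C
q | s | ~ true | D | C
q | s | ~ true | s | C
q | s | ~ true | s | C & D
q | s | ~ true | s | D & D
q | s | ~ true | s | q & D
q | s | ~ true | s | q & q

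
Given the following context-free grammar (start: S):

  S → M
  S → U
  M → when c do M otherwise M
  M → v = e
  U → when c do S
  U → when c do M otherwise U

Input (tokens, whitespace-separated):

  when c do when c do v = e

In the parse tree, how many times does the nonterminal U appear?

[S [U when c do [S [U when c do [S [M v = e]]]]]]

2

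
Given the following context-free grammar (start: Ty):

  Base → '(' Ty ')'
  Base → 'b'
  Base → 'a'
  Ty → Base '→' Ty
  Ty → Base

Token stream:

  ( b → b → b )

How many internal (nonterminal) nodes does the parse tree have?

8

[Ty [Base ( [Ty [Base b] → [Ty [Base b] → [Ty [Base b]]]] )]]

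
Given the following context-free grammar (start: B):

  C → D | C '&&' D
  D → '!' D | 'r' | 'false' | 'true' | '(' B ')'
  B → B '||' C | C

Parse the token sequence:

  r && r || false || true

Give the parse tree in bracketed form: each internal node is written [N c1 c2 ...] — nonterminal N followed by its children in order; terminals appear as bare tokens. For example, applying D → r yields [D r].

B
B || C
B || C || C
C || C || C
C && D || C || C
D && D || C || C
r && D || C || C
r && r || C || C
r && r || D || C
r && r || false || C
r && r || false || D
r && r || false || true

[B [B [B [C [C [D r]] && [D r]]] || [C [D false]]] || [C [D true]]]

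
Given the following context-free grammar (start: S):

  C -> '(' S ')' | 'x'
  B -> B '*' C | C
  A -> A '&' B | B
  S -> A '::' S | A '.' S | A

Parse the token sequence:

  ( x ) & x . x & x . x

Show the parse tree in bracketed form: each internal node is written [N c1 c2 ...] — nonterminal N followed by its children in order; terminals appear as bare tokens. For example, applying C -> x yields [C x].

S
A . S
A & B . S
B & B . S
C & B . S
( S ) & B . S
( A ) & B . S
( B ) & B . S
( C ) & B . S
( x ) & B . S
( x ) & C . S
( x ) & x . S
( x ) & x . A . S
( x ) & x . A & B . S
( x ) & x . B & B . S
( x ) & x . C & B . S
( x ) & x . x & B . S
( x ) & x . x & C . S
( x ) & x . x & x . S
( x ) & x . x & x . A
( x ) & x . x & x . B
( x ) & x . x & x . C
( x ) & x . x & x . x

[S [A [A [B [C ( [S [A [B [C x]]]] )]]] & [B [C x]]] . [S [A [A [B [C x]]] & [B [C x]]] . [S [A [B [C x]]]]]]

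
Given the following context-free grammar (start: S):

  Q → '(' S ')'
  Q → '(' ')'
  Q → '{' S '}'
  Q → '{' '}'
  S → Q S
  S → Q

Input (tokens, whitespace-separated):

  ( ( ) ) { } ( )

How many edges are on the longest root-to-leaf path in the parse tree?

[S [Q ( [S [Q ( )]] )] [S [Q { }] [S [Q ( )]]]]

4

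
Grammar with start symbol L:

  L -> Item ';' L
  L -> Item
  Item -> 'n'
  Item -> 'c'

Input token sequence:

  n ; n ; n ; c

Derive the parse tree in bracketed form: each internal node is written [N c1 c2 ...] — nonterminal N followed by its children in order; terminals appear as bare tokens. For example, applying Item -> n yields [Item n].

[L [Item n] ; [L [Item n] ; [L [Item n] ; [L [Item c]]]]]

L
Item ; L
n ; L
n ; Item ; L
n ; n ; L
n ; n ; Item ; L
n ; n ; n ; L
n ; n ; n ; Item
n ; n ; n ; c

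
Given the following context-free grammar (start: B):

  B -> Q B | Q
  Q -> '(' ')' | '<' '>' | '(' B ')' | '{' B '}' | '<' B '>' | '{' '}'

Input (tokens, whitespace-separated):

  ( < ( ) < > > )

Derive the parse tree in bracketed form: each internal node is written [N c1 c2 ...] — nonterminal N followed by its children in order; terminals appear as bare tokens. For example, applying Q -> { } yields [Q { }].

[B [Q ( [B [Q < [B [Q ( )] [B [Q < >]]] >]] )]]

B
Q
( B )
( Q )
( < B > )
( < Q B > )
( < ( ) B > )
( < ( ) Q > )
( < ( ) < > > )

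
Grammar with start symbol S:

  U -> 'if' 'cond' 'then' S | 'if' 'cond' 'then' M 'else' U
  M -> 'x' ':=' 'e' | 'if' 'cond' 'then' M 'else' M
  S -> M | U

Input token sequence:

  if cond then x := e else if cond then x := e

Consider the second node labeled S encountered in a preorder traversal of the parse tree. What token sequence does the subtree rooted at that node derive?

x := e

[S [U if cond then [M x := e] else [U if cond then [S [M x := e]]]]]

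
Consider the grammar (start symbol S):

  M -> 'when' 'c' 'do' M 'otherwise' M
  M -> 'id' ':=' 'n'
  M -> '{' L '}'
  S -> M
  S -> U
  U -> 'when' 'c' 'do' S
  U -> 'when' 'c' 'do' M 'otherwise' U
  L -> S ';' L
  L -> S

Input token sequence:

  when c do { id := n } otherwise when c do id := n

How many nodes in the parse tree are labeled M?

3

[S [U when c do [M { [L [S [M id := n]]] }] otherwise [U when c do [S [M id := n]]]]]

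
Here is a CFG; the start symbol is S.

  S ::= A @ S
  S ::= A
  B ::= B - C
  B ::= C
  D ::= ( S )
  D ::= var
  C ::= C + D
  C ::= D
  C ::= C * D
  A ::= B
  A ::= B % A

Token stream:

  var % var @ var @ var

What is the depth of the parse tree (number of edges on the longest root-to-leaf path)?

7

[S [A [B [C [D var]]] % [A [B [C [D var]]]]] @ [S [A [B [C [D var]]]] @ [S [A [B [C [D var]]]]]]]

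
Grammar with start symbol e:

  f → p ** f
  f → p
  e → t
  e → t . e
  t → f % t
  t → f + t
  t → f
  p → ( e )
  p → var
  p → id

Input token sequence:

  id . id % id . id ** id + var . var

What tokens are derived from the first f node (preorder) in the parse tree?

[e [t [f [p id]]] . [e [t [f [p id]] % [t [f [p id]]]] . [e [t [f [p id] ** [f [p id]]] + [t [f [p var]]]] . [e [t [f [p var]]]]]]]

id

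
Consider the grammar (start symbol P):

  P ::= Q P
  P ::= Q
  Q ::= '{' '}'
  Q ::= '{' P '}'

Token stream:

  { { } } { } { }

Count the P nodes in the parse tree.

4

[P [Q { [P [Q { }]] }] [P [Q { }] [P [Q { }]]]]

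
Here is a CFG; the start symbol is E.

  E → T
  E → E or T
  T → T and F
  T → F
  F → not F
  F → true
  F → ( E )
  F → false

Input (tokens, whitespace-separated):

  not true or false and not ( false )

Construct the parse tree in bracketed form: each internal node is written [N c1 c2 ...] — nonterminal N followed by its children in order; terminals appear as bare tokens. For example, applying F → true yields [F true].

E
E or T
T or T
F or T
not F or T
not true or T
not true or T and F
not true or F and F
not true or false and F
not true or false and not F
not true or false and not ( E )
not true or false and not ( T )
not true or false and not ( F )
not true or false and not ( false )

[E [E [T [F not [F true]]]] or [T [T [F false]] and [F not [F ( [E [T [F false]]] )]]]]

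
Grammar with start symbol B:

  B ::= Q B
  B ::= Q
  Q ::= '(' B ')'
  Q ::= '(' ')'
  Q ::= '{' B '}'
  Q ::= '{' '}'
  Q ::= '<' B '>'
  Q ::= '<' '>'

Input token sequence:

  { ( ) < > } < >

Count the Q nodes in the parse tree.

4

[B [Q { [B [Q ( )] [B [Q < >]]] }] [B [Q < >]]]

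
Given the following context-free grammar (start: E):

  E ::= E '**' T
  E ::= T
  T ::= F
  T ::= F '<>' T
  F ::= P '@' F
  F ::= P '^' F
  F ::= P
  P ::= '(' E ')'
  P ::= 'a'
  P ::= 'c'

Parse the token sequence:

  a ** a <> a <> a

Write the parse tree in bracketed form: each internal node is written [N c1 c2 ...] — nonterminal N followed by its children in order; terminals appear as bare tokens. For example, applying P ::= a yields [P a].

[E [E [T [F [P a]]]] ** [T [F [P a]] <> [T [F [P a]] <> [T [F [P a]]]]]]

E
E ** T
T ** T
F ** T
P ** T
a ** T
a ** F <> T
a ** P <> T
a ** a <> T
a ** a <> F <> T
a ** a <> P <> T
a ** a <> a <> T
a ** a <> a <> F
a ** a <> a <> P
a ** a <> a <> a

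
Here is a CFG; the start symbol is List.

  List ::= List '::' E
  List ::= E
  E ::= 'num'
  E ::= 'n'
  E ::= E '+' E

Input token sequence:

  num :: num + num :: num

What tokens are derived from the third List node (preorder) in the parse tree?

[List [List [List [E num]] :: [E [E num] + [E num]]] :: [E num]]

num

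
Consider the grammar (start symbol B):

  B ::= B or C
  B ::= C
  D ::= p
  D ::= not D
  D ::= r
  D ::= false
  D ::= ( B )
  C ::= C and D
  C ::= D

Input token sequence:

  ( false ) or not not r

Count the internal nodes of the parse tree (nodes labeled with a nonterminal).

11

[B [B [C [D ( [B [C [D false]]] )]]] or [C [D not [D not [D r]]]]]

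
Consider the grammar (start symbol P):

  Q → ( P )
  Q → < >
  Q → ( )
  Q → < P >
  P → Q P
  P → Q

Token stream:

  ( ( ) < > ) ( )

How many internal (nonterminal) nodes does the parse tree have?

[P [Q ( [P [Q ( )] [P [Q < >]]] )] [P [Q ( )]]]

8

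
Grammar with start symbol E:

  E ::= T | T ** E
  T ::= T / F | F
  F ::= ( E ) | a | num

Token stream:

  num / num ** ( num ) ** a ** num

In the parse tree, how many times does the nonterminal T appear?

6

[E [T [T [F num]] / [F num]] ** [E [T [F ( [E [T [F num]]] )]] ** [E [T [F a]] ** [E [T [F num]]]]]]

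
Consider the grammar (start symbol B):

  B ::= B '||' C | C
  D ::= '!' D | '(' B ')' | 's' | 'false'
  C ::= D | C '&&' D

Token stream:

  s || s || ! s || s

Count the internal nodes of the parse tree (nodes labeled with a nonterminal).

13

[B [B [B [B [C [D s]]] || [C [D s]]] || [C [D ! [D s]]]] || [C [D s]]]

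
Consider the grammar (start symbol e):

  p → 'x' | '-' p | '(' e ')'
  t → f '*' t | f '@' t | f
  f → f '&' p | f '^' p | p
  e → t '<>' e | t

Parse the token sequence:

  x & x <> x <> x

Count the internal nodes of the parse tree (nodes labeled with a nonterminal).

14

[e [t [f [f [p x]] & [p x]]] <> [e [t [f [p x]]] <> [e [t [f [p x]]]]]]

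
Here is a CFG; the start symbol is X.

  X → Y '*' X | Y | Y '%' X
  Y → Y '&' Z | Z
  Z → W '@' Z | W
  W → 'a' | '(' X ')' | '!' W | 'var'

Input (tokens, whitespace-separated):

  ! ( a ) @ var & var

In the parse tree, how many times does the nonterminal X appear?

2

[X [Y [Y [Z [W ! [W ( [X [Y [Z [W a]]]] )]] @ [Z [W var]]]] & [Z [W var]]]]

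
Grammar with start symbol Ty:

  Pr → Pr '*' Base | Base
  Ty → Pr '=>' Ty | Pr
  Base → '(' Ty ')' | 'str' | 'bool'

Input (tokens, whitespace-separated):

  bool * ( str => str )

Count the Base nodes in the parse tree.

4

[Ty [Pr [Pr [Base bool]] * [Base ( [Ty [Pr [Base str]] => [Ty [Pr [Base str]]]] )]]]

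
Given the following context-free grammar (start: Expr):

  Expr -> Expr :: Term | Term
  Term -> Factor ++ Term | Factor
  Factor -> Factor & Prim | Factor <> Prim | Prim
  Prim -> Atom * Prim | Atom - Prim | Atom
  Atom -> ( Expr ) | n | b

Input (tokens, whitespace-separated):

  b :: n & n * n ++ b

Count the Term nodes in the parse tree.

[Expr [Expr [Term [Factor [Prim [Atom b]]]]] :: [Term [Factor [Factor [Prim [Atom n]]] & [Prim [Atom n] * [Prim [Atom n]]]] ++ [Term [Factor [Prim [Atom b]]]]]]

3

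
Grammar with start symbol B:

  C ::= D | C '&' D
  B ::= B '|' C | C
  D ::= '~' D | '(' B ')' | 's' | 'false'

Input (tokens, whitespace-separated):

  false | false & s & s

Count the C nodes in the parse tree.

4

[B [B [C [D false]]] | [C [C [C [D false]] & [D s]] & [D s]]]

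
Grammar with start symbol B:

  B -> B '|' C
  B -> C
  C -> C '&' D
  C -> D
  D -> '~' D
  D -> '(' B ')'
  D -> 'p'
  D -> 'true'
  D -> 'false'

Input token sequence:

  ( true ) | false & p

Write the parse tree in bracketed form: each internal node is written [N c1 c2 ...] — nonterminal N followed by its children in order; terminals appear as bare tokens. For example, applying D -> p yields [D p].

[B [B [C [D ( [B [C [D true]]] )]]] | [C [C [D false]] & [D p]]]

B
B | C
C | C
D | C
( B ) | C
( C ) | C
( D ) | C
( true ) | C
( true ) | C & D
( true ) | D & D
( true ) | false & D
( true ) | false & p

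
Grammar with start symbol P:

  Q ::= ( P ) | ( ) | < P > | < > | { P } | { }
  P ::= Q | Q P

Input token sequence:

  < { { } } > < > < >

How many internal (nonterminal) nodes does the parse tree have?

[P [Q < [P [Q { [P [Q { }]] }]] >] [P [Q < >] [P [Q < >]]]]

10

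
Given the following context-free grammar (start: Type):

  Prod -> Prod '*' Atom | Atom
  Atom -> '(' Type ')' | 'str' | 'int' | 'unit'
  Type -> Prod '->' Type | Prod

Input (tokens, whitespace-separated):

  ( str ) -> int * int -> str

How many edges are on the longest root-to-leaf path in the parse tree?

6

[Type [Prod [Atom ( [Type [Prod [Atom str]]] )]] -> [Type [Prod [Prod [Atom int]] * [Atom int]] -> [Type [Prod [Atom str]]]]]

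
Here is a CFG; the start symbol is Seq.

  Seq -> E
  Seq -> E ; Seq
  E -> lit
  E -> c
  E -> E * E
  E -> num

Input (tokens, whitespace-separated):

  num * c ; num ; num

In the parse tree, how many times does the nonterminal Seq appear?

3

[Seq [E [E num] * [E c]] ; [Seq [E num] ; [Seq [E num]]]]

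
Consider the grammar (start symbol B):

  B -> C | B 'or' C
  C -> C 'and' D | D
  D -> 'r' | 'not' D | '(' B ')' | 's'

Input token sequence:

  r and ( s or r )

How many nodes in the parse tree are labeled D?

[B [C [C [D r]] and [D ( [B [B [C [D s]]] or [C [D r]]] )]]]

4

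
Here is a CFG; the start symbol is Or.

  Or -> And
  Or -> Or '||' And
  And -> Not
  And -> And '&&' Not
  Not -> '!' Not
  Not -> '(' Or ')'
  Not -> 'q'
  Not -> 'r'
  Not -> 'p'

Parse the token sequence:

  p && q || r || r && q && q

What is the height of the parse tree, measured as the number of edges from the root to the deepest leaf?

[Or [Or [Or [And [And [Not p]] && [Not q]]] || [And [Not r]]] || [And [And [And [Not r]] && [Not q]] && [Not q]]]

6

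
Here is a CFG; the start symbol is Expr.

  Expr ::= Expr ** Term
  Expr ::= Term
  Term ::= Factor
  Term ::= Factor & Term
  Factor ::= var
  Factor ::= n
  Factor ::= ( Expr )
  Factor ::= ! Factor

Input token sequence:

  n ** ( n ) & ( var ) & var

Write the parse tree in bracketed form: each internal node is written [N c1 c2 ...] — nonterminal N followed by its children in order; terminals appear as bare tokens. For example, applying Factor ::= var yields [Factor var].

[Expr [Expr [Term [Factor n]]] ** [Term [Factor ( [Expr [Term [Factor n]]] )] & [Term [Factor ( [Expr [Term [Factor var]]] )] & [Term [Factor var]]]]]

Expr
Expr ** Term
Term ** Term
Factor ** Term
n ** Term
n ** Factor & Term
n ** ( Expr ) & Term
n ** ( Term ) & Term
n ** ( Factor ) & Term
n ** ( n ) & Term
n ** ( n ) & Factor & Term
n ** ( n ) & ( Expr ) & Term
n ** ( n ) & ( Term ) & Term
n ** ( n ) & ( Factor ) & Term
n ** ( n ) & ( var ) & Term
n ** ( n ) & ( var ) & Factor
n ** ( n ) & ( var ) & var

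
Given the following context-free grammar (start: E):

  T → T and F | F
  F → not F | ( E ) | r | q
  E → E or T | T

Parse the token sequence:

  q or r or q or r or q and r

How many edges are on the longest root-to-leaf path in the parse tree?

7

[E [E [E [E [E [T [F q]]] or [T [F r]]] or [T [F q]]] or [T [F r]]] or [T [T [F q]] and [F r]]]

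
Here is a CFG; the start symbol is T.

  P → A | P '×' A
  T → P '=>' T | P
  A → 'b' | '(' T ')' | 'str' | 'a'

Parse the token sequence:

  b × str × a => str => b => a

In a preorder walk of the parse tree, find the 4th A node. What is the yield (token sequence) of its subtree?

str

[T [P [P [P [A b]] × [A str]] × [A a]] => [T [P [A str]] => [T [P [A b]] => [T [P [A a]]]]]]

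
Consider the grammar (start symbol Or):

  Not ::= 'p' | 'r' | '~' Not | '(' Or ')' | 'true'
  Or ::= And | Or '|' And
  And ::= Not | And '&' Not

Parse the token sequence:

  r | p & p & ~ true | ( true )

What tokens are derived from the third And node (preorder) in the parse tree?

p & p

[Or [Or [Or [And [Not r]]] | [And [And [And [Not p]] & [Not p]] & [Not ~ [Not true]]]] | [And [Not ( [Or [And [Not true]]] )]]]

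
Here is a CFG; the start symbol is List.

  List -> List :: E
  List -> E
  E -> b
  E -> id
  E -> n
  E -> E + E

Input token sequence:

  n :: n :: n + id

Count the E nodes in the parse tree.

[List [List [List [E n]] :: [E n]] :: [E [E n] + [E id]]]

5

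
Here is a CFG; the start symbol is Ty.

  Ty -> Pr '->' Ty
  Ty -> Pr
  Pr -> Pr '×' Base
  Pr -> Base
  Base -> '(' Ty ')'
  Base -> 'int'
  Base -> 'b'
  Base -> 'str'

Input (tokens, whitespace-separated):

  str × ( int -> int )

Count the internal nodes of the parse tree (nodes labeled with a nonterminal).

[Ty [Pr [Pr [Base str]] × [Base ( [Ty [Pr [Base int]] -> [Ty [Pr [Base int]]]] )]]]

11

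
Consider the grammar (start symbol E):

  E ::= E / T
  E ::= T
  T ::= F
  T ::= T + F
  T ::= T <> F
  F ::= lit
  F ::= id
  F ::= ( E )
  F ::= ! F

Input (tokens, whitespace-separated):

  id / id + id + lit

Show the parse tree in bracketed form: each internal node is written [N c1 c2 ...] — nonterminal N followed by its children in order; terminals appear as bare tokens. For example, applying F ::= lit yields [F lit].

[E [E [T [F id]]] / [T [T [T [F id]] + [F id]] + [F lit]]]

E
E / T
T / T
F / T
id / T
id / T + F
id / T + F + F
id / F + F + F
id / id + F + F
id / id + id + F
id / id + id + lit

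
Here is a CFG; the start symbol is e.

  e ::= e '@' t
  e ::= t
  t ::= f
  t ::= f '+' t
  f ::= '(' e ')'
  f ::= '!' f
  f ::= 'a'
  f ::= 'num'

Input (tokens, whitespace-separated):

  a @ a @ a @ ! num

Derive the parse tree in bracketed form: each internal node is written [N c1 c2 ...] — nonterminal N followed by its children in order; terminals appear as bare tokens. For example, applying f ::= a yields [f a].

[e [e [e [e [t [f a]]] @ [t [f a]]] @ [t [f a]]] @ [t [f ! [f num]]]]

e
e @ t
e @ t @ t
e @ t @ t @ t
t @ t @ t @ t
f @ t @ t @ t
a @ t @ t @ t
a @ f @ t @ t
a @ a @ t @ t
a @ a @ f @ t
a @ a @ a @ t
a @ a @ a @ f
a @ a @ a @ ! f
a @ a @ a @ ! num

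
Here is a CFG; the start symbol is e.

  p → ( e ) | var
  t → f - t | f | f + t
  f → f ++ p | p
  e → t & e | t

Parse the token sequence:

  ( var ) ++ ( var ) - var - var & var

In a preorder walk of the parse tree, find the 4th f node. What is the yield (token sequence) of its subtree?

var

[e [t [f [f [p ( [e [t [f [p var]]]] )]] ++ [p ( [e [t [f [p var]]]] )]] - [t [f [p var]] - [t [f [p var]]]]] & [e [t [f [p var]]]]]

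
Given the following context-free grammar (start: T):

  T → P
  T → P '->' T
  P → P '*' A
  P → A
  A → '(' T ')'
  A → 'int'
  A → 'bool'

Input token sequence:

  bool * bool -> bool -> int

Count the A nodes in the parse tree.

4

[T [P [P [A bool]] * [A bool]] -> [T [P [A bool]] -> [T [P [A int]]]]]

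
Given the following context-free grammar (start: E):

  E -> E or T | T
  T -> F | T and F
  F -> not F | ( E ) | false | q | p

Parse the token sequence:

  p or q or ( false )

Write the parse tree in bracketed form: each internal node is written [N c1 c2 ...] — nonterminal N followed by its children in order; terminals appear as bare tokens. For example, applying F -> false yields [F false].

E
E or T
E or T or T
T or T or T
F or T or T
p or T or T
p or F or T
p or q or T
p or q or F
p or q or ( E )
p or q or ( T )
p or q or ( F )
p or q or ( false )

[E [E [E [T [F p]]] or [T [F q]]] or [T [F ( [E [T [F false]]] )]]]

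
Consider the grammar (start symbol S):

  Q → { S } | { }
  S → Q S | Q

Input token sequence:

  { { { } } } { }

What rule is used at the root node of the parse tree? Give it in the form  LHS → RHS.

[S [Q { [S [Q { [S [Q { }]] }]] }] [S [Q { }]]]

S → Q S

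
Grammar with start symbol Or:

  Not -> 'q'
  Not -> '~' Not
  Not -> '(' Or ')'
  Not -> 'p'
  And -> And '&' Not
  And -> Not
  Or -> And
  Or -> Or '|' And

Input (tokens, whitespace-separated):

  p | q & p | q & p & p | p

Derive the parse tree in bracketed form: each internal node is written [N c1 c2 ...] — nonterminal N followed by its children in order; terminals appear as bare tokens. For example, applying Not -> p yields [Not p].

[Or [Or [Or [Or [And [Not p]]] | [And [And [Not q]] & [Not p]]] | [And [And [And [Not q]] & [Not p]] & [Not p]]] | [And [Not p]]]

Or
Or | And
Or | And | And
Or | And | And | And
And | And | And | And
Not | And | And | And
p | And | And | And
p | And & Not | And | And
p | Not & Not | And | And
p | q & Not | And | And
p | q & p | And | And
p | q & p | And & Not | And
p | q & p | And & Not & Not | And
p | q & p | Not & Not & Not | And
p | q & p | q & Not & Not | And
p | q & p | q & p & Not | And
p | q & p | q & p & p | And
p | q & p | q & p & p | Not
p | q & p | q & p & p | p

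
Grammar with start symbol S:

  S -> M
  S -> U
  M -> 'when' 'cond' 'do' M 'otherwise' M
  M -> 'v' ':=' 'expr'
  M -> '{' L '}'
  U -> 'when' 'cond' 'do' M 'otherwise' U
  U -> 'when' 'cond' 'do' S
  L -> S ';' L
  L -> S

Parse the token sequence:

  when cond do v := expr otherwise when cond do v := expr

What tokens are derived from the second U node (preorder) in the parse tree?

when cond do v := expr

[S [U when cond do [M v := expr] otherwise [U when cond do [S [M v := expr]]]]]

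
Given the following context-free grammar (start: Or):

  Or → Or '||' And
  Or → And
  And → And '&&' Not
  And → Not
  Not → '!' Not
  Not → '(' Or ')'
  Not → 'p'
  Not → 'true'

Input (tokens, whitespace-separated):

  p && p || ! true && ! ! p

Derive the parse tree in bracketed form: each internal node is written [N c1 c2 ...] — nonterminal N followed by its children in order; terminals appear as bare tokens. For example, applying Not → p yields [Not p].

[Or [Or [And [And [Not p]] && [Not p]]] || [And [And [Not ! [Not true]]] && [Not ! [Not ! [Not p]]]]]

Or
Or || And
And || And
And && Not || And
Not && Not || And
p && Not || And
p && p || And
p && p || And && Not
p && p || Not && Not
p && p || ! Not && Not
p && p || ! true && Not
p && p || ! true && ! Not
p && p || ! true && ! ! Not
p && p || ! true && ! ! p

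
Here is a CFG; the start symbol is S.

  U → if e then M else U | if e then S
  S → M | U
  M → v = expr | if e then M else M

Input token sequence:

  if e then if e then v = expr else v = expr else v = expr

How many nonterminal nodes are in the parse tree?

[S [M if e then [M if e then [M v = expr] else [M v = expr]] else [M v = expr]]]

6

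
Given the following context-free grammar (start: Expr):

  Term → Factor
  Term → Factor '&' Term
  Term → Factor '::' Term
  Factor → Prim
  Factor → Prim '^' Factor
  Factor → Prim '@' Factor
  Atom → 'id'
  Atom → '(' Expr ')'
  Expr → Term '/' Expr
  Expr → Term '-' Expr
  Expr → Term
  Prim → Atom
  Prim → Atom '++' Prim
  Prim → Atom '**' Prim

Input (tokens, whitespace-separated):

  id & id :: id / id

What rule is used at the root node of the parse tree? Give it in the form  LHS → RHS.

[Expr [Term [Factor [Prim [Atom id]]] & [Term [Factor [Prim [Atom id]]] :: [Term [Factor [Prim [Atom id]]]]]] / [Expr [Term [Factor [Prim [Atom id]]]]]]

Expr → Term '/' Expr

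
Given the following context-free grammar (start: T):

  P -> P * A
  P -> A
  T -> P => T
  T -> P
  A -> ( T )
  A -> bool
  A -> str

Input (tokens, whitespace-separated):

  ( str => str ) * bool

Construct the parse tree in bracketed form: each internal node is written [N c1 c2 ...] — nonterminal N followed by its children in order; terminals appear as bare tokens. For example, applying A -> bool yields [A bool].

T
P
P * A
A * A
( T ) * A
( P => T ) * A
( A => T ) * A
( str => T ) * A
( str => P ) * A
( str => A ) * A
( str => str ) * A
( str => str ) * bool

[T [P [P [A ( [T [P [A str]] => [T [P [A str]]]] )]] * [A bool]]]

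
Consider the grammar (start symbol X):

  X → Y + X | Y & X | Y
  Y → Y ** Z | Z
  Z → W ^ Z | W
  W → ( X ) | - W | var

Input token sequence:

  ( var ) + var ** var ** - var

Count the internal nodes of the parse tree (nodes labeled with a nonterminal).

[X [Y [Z [W ( [X [Y [Z [W var]]]] )]]] + [X [Y [Y [Y [Z [W var]]] ** [Z [W var]]] ** [Z [W - [W var]]]]]]

19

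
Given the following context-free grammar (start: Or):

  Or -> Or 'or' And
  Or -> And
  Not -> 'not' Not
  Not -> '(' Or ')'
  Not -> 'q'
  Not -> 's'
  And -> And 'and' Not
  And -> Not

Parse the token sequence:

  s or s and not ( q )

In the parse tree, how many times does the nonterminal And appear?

4

[Or [Or [And [Not s]]] or [And [And [Not s]] and [Not not [Not ( [Or [And [Not q]]] )]]]]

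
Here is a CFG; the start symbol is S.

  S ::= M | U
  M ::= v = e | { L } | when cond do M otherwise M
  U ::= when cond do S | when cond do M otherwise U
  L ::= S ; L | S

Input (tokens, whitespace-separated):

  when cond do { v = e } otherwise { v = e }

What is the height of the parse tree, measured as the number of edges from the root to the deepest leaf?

[S [M when cond do [M { [L [S [M v = e]]] }] otherwise [M { [L [S [M v = e]]] }]]]

6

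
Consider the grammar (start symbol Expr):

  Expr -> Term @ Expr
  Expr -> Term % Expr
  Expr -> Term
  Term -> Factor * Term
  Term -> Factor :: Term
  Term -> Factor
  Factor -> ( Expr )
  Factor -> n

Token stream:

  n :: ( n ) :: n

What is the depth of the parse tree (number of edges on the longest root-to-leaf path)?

7

[Expr [Term [Factor n] :: [Term [Factor ( [Expr [Term [Factor n]]] )] :: [Term [Factor n]]]]]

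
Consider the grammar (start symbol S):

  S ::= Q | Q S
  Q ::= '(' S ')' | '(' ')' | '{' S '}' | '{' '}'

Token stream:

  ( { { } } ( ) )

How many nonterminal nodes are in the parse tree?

[S [Q ( [S [Q { [S [Q { }]] }] [S [Q ( )]]] )]]

8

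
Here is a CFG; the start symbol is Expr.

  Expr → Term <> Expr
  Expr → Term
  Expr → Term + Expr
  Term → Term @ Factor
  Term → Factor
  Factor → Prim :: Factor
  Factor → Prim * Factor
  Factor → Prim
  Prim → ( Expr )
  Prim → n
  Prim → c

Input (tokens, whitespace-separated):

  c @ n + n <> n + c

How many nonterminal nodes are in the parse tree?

[Expr [Term [Term [Factor [Prim c]]] @ [Factor [Prim n]]] + [Expr [Term [Factor [Prim n]]] <> [Expr [Term [Factor [Prim n]]] + [Expr [Term [Factor [Prim c]]]]]]]

19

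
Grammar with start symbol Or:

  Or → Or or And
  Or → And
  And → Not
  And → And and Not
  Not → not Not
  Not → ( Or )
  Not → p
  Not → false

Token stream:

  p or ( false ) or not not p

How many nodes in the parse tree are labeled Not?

[Or [Or [Or [And [Not p]]] or [And [Not ( [Or [And [Not false]]] )]]] or [And [Not not [Not not [Not p]]]]]

6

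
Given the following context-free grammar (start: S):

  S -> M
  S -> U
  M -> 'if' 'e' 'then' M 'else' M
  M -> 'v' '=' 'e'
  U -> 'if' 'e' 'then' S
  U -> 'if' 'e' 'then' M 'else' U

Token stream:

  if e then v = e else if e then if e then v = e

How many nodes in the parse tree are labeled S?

[S [U if e then [M v = e] else [U if e then [S [U if e then [S [M v = e]]]]]]]

3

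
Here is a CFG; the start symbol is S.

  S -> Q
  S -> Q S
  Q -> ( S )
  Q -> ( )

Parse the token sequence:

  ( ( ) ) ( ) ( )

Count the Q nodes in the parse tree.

4

[S [Q ( [S [Q ( )]] )] [S [Q ( )] [S [Q ( )]]]]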